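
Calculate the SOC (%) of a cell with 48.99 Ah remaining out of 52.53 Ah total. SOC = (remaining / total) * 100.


SOC = (remaining / total) * 100 = (48.99 / 52.53) * 100 = 93.26%

93.26%


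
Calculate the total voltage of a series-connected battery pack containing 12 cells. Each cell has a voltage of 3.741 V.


V_pack = n * V_cell = 12 * 3.741 = 44.892 V

44.892 V


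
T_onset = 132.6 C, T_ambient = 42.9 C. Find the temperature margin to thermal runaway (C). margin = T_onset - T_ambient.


Safety margin = 132.6 C - 42.9 C = 89.7 C

89.7 C


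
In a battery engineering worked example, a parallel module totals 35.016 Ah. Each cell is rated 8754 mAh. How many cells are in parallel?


Convert: C_cell = 8754 mAh = 8.754 Ah
n = C_total / C_cell = 35.016 / 8.754 = 4

4


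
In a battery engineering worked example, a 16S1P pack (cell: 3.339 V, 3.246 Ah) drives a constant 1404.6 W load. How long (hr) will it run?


Step 1: E_pack = Ns * V_cell * Np * C_cell = 16 * 3.339 * 1 * 3.246 = 173.41 Wh
Step 2: t = E_pack / P = 173.41 / 1404.6 = 0.1235 hr

0.1235 hr


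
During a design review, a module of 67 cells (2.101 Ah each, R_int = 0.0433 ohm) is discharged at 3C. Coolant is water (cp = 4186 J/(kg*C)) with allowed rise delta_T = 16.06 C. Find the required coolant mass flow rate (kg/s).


Step 1: I = 3 * 2.101 = 6.303 A
Step 2: Q_cell = I^2 * R = 6.303^2 * 0.0433 = 1.7202 W
Step 3: Q_total = 67 * 1.7202 = 115.25 W
Step 4: m_dot = Q_total / (cp * dT) = 115.25 / (4186 * 16.06) = 0.001714 kg/s

0.001714 kg/s


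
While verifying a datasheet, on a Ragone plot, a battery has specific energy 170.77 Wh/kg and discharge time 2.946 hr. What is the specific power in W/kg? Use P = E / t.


Specific power = 170.77 Wh/kg / 2.946 hr = 57.97 W/kg

57.97 W/kg


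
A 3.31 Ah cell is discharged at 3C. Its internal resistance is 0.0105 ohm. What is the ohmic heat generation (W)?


Step 1: I = C_rate * capacity = 3 * 3.31 = 9.93 A
Step 2: Q = I^2 * R = 9.93^2 * 0.0105 = 98.605 * 0.0105 = 1.035 W

1.035 W


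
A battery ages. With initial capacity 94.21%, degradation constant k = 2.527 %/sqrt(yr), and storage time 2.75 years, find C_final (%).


Step 1: sqrt(2.75 yr) = 1.6583
Step 2: drop = 2.527 * 1.6583 = 4.1905
Step 3: C_final = 94.21 - 4.1905 = 90.02%

90.02%


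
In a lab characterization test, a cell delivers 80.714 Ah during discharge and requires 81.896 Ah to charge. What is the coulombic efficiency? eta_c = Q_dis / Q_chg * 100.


eta_c = Q_dis / Q_chg * 100 = 80.714 / 81.896 * 100 = 98.56%

98.56%


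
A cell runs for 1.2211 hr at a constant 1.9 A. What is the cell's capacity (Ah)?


C = I * t = 1.9 * 1.2211 = 2.320 Ah

2.320 Ah


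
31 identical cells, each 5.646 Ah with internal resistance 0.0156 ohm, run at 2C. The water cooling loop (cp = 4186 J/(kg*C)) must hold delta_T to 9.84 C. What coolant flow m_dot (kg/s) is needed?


Step 1: I = 2 * 5.646 = 11.292 A
Step 2: Q_cell = I^2 * R = 11.292^2 * 0.0156 = 1.9891 W
Step 3: Q_total = 31 * 1.9891 = 61.662 W
Step 4: m_dot = Q_total / (cp * dT) = 61.662 / (4186 * 9.84) = 0.001497 kg/s

0.001497 kg/s


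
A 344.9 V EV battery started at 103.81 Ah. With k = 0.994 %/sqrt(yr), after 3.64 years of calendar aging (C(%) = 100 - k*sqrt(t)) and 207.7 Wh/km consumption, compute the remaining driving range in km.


Step 1: capacity retention = 100 - 0.994 * sqrt(3.64) = 100 - 0.994 * 1.9079 = 98.104%
Step 2: C_now = 103.81 * 98.104/100 = 101.84 Ah
Step 3: E_pack = V * C_now = 344.9 * 101.84 = 35125 Wh
Step 4: range = E_pack / consumption = 35125 / 207.7 = 169.1 km

169.1 km


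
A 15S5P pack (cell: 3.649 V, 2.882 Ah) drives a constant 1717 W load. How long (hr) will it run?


Step 1: E_pack = Ns * V_cell * Np * C_cell = 15 * 3.649 * 5 * 2.882 = 788.73 Wh
Step 2: t = E_pack / P = 788.73 / 1717 = 0.4594 hr

0.4594 hr


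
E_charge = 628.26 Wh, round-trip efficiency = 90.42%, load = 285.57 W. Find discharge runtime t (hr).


Step 1: E_discharge = eta/100 * E_charge = 90.42/100 * 628.26 = 568.07 Wh
Step 2: t = E_discharge / P = 568.07 / 285.57 = 1.989 hr

1.989 hr


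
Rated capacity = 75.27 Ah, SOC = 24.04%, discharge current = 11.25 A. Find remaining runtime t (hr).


Step 1: remaining = SOC/100 * C_total = 24.04/100 * 75.27 = 18.095 Ah
Step 2: t = remaining / I = 18.095 / 11.25 = 1.608 hr

1.608 hr


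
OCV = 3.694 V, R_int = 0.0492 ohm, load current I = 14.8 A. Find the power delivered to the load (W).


Step 1: V_terminal = OCV - I*R = 3.694 - 14.8 * 0.0492 = 2.9658 V
Step 2: P_out = V_terminal * I = 2.9658 * 14.8 = 43.89 W

43.89 W


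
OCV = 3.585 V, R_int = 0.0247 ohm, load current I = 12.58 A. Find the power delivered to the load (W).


Step 1: V_terminal = OCV - I*R = 3.585 - 12.58 * 0.0247 = 3.2743 V
Step 2: P_out = V_terminal * I = 3.2743 * 12.58 = 41.19 W

41.19 W


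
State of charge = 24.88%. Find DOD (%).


Complement of SOC: DOD = 100% - 24.88% = 75.12%

75.12%


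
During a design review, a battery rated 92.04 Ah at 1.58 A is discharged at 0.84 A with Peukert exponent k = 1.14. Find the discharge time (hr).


Step 1: t_rated = C / I_rated = 92.04 / 1.58 = 58.253 hr
Step 2: ratio = 1.58 / 0.84 = 1.881
Step 3: ratio^k = 1.881^1.14 = 2.055
Step 4: t = t_rated * ratio^k = 58.253 * 2.055 = 119.7 hr

119.7 hr


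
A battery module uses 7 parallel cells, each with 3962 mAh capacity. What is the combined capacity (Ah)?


Convert: C_cell = 3962 mAh = 3.962 Ah
C_total = 7 * 3.962 = 27.734 Ah

27.734 Ah


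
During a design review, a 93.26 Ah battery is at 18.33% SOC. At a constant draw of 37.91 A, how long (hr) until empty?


Step 1: remaining = SOC/100 * C_total = 18.33/100 * 93.26 = 17.095 Ah
Step 2: t = remaining / I = 17.095 / 37.91 = 0.4509 hr

0.4509 hr


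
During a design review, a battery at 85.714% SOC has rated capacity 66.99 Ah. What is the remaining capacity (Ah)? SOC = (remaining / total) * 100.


remaining = SOC / 100 * total = 85.714 / 100 * 66.99 = 57.42 Ah

57.42 Ah


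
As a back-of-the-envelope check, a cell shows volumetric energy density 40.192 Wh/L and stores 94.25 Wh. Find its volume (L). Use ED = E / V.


V = E / ED = 94.25 / 40.192 = 2.345 L

2.345 L


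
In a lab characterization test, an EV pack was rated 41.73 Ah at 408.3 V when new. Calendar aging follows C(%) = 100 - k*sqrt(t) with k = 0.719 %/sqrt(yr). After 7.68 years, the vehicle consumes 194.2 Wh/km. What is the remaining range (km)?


Step 1: capacity retention = 100 - 0.719 * sqrt(7.68) = 100 - 0.719 * 2.7713 = 98.007%
Step 2: C_now = 41.73 * 98.007/100 = 40.898 Ah
Step 3: E_pack = V * C_now = 408.3 * 40.898 = 16699 Wh
Step 4: range = E_pack / consumption = 16699 / 194.2 = 85.99 km

85.99 km


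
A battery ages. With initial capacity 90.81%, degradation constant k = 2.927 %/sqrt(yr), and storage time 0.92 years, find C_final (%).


Step 1: sqrt(0.92 yr) = 0.95917
Step 2: drop = 2.927 * 0.95917 = 2.8075
Step 3: C_final = 90.81 - 2.8075 = 88.00%

88.00%


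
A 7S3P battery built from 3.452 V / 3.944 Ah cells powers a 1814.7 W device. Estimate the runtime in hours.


Step 1: E_pack = Ns * V_cell * Np * C_cell = 7 * 3.452 * 3 * 3.944 = 285.91 Wh
Step 2: t = E_pack / P = 285.91 / 1814.7 = 0.1576 hr

0.1576 hr


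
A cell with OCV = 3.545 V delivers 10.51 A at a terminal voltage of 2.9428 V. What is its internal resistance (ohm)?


R = (OCV - V) / I = (3.545 - 2.9428) / 10.51 = 0.05730 ohm

0.05730 ohm


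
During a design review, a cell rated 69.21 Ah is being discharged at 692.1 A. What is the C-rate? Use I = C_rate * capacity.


C_rate = I / capacity = 692.1 / 69.21 = 10C

10C


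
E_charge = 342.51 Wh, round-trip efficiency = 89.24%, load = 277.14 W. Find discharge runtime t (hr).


Step 1: E_discharge = eta/100 * E_charge = 89.24/100 * 342.51 = 305.66 Wh
Step 2: t = E_discharge / P = 305.66 / 277.14 = 1.103 hr

1.103 hr


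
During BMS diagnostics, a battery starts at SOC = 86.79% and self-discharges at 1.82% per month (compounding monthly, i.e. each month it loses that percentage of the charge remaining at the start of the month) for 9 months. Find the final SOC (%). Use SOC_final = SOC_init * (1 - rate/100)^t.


Monthly retention factor = 1 - 1.82/100 = 0.9818
Over 9 months: factor^9 = 0.84763
SOC_final = 86.79 * 0.84763 = 73.57%

73.57%


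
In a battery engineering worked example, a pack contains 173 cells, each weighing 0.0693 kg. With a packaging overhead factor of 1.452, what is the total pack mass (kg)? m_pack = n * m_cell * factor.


m_pack = n * m_cell * overhead = 173 * 0.0693 * 1.452 = 17.41 kg

17.41 kg


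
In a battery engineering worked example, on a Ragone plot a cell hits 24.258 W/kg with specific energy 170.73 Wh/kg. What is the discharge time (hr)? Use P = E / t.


t = E / P = 170.73 / 24.258 = 7.038 hr

7.038 hr


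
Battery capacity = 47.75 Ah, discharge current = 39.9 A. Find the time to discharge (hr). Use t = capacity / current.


t = capacity / current = 47.75 / 39.9 = 1.197 hr

1.197 hr


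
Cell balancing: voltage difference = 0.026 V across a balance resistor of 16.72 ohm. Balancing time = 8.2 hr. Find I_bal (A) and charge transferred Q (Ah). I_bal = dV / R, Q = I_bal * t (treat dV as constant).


First, Ohm's law: I_bal = 0.026 V / 16.72 ohm = 0.001555 A
Then Q = I * t = 0.001555 A * 8.2 hr = 0.01275 Ah

I=0.001555 A, Q=0.01275 Ah


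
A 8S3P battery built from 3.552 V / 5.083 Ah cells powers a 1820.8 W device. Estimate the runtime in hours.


Step 1: E_pack = Ns * V_cell * Np * C_cell = 8 * 3.552 * 3 * 5.083 = 433.32 Wh
Step 2: t = E_pack / P = 433.32 / 1820.8 = 0.2380 hr

0.2380 hr


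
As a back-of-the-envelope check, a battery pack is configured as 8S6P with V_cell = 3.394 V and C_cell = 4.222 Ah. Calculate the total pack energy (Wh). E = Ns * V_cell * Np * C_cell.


V_pack = 8 * 3.394 = 27.152 V
C_pack = 6 * 4.222 = 25.332 Ah
E = V_pack * C_pack = 27.152 * 25.332 = 687.8 Wh

687.8 Wh


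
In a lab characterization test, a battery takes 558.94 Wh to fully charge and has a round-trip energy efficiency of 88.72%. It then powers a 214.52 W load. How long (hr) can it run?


Step 1: E_discharge = eta/100 * E_charge = 88.72/100 * 558.94 = 495.89 Wh
Step 2: t = E_discharge / P = 495.89 / 214.52 = 2.312 hr

2.312 hr


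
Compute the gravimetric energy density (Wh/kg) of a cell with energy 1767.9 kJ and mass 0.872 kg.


Convert: E = 1767.9 kJ = 491.08 Wh
ED = E / m = 491.08 / 0.872 = 563.2 Wh/kg

563.2 Wh/kg


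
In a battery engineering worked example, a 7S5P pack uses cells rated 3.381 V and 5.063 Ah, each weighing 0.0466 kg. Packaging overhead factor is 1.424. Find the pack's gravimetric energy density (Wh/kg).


Step 1: V_pack = 7 * 3.381 = 23.667 V
Step 2: C_pack = 5 * 5.063 = 25.315 Ah
Step 3: E_pack = V_pack * C_pack = 23.667 * 25.315 = 599.13 Wh
Step 4: m_pack = 7 * 5 * 0.0466 * 1.424 = 2.3225 kg
Step 5: ED = E_pack / m_pack = 599.13 / 2.3225 = 258.0 Wh/kg

258.0 Wh/kg


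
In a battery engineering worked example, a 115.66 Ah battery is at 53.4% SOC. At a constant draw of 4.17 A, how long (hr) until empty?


Step 1: remaining = SOC/100 * C_total = 53.4/100 * 115.66 = 61.762 Ah
Step 2: t = remaining / I = 61.762 / 4.17 = 14.81 hr

14.81 hr


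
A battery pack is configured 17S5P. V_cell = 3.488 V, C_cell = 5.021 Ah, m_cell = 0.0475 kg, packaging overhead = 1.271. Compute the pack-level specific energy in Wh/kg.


Step 1: V_pack = 17 * 3.488 = 59.296 V
Step 2: C_pack = 5 * 5.021 = 25.105 Ah
Step 3: E_pack = V_pack * C_pack = 59.296 * 25.105 = 1488.6 Wh
Step 4: m_pack = 17 * 5 * 0.0475 * 1.271 = 5.1317 kg
Step 5: ED = E_pack / m_pack = 1488.6 / 5.1317 = 290.1 Wh/kg

290.1 Wh/kg


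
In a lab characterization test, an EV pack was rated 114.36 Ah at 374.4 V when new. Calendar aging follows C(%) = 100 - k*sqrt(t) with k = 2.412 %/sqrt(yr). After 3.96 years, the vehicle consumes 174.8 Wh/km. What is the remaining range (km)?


Step 1: capacity retention = 100 - 2.412 * sqrt(3.96) = 100 - 2.412 * 1.99 = 95.2%
Step 2: C_now = 114.36 * 95.2/100 = 108.87 Ah
Step 3: E_pack = V * C_now = 374.4 * 108.87 = 40761 Wh
Step 4: range = E_pack / consumption = 40761 / 174.8 = 233.2 km

233.2 km


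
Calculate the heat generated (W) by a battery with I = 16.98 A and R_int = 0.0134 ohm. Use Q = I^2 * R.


Q = I^2 * R = 16.98^2 * 0.0134 = 3.863 W

3.863 W


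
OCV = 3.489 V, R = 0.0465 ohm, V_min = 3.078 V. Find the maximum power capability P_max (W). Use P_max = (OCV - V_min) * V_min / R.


P_max = (OCV - V_min) * V_min / R = (3.489 - 3.078) * 3.078 / 0.0465 = 0.411 * 3.078 / 0.0465 = 27.21 W

27.21 W


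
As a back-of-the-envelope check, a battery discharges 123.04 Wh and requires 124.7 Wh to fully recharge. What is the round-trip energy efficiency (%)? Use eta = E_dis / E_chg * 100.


Round-trip efficiency = 123.04/124.7 * 100% = 98.67%

98.67%


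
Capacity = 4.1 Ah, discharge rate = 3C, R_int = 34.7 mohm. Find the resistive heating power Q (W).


Convert: R = 34.7 mohm = 0.0347 ohm
Step 1: I = C_rate * capacity = 3 * 4.1 = 12.3 A
Step 2: Q = I^2 * R = 12.3^2 * 0.0347 = 151.29 * 0.0347 = 5.250 W

5.250 W


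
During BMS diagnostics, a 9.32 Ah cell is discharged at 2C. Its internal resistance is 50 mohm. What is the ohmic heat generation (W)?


Convert: R = 50 mohm = 0.05 ohm
Step 1: I = C_rate * capacity = 2 * 9.32 = 18.64 A
Step 2: Q = I^2 * R = 18.64^2 * 0.05 = 347.45 * 0.05 = 17.37 W

17.37 W


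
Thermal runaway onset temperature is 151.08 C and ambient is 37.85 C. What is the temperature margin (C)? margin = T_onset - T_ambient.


Safety margin = 151.08 C - 37.85 C = 113.23 C

113.23 C


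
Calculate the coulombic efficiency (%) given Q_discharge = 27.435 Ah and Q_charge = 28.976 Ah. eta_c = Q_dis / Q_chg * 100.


Coulombic efficiency = 27.435/28.976 * 100% = 94.68%

94.68%


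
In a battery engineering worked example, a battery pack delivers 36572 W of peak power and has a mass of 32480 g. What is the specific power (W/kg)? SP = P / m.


Convert: m = 32480 g = 32.48 kg
Specific power = 36572 W / 32.48 kg = 1126 W/kg

1126 W/kg


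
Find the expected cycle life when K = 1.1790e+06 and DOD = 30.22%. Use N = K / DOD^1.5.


DOD^1.5 = 166.13
N = K / DOD^1.5 = 1.1790e+06 / 166.13 = 7097

7097 cycles


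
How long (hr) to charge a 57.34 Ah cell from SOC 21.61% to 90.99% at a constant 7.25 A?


delta_Ah = 57.34 * (90.99 - 21.61) / 100 = 39.782 Ah
t = delta_Ah / I = 39.782 / 7.25 = 5.487 hr

5.487 hr


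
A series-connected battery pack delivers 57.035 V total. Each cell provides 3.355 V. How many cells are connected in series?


Rearranging: n = V_pack / V_cell = 57.035 / 3.355 = 17 cells

17


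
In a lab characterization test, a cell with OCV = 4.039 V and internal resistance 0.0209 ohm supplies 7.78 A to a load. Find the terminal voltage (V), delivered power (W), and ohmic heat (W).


Step 1: V_terminal = OCV - I*R = 4.039 - 7.78 * 0.0209 = 3.8764 V
Step 2: P_out = V_terminal * I = 3.8764 * 7.78 = 30.16 W
Step 3: Q = I^2 * R = 7.78^2 * 0.0209 = 1.265 W

V=3.8764 V, P=30.16 W, Q=1.265 W


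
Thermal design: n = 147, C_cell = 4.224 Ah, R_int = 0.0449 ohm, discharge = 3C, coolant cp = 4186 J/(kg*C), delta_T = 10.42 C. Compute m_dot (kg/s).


Step 1: I = 3 * 4.224 = 12.672 A
Step 2: Q_cell = I^2 * R = 12.672^2 * 0.0449 = 7.21 W
Step 3: Q_total = 147 * 7.21 = 1059.9 W
Step 4: m_dot = Q_total / (cp * dT) = 1059.9 / (4186 * 10.42) = 0.02430 kg/s

0.02430 kg/s


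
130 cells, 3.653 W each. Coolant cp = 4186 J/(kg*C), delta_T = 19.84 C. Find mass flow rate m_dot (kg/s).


Step 1: Total heat Q = 130 * 3.653 W = 474.89 W
Step 2: denom = cp * dT = 4186 * 19.84 = 83050
Step 3: m_dot = 474.89 / 83050 = 0.005718 kg/s

0.005718 kg/s


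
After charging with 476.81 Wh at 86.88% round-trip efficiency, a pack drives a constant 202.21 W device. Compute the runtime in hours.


Step 1: E_discharge = eta/100 * E_charge = 86.88/100 * 476.81 = 414.25 Wh
Step 2: t = E_discharge / P = 414.25 / 202.21 = 2.049 hr

2.049 hr


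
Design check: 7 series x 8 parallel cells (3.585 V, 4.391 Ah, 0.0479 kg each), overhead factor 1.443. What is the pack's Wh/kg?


Step 1: V_pack = 7 * 3.585 = 25.095 V
Step 2: C_pack = 8 * 4.391 = 35.128 Ah
Step 3: E_pack = V_pack * C_pack = 25.095 * 35.128 = 881.54 Wh
Step 4: m_pack = 7 * 8 * 0.0479 * 1.443 = 3.8707 kg
Step 5: ED = E_pack / m_pack = 881.54 / 3.8707 = 227.7 Wh/kg

227.7 Wh/kg


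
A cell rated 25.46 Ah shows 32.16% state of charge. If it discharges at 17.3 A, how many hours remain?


Step 1: remaining = SOC/100 * C_total = 32.16/100 * 25.46 = 8.1879 Ah
Step 2: t = remaining / I = 8.1879 / 17.3 = 0.4733 hr

0.4733 hr


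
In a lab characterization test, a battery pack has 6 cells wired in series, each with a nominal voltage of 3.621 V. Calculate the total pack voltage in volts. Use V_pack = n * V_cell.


V_pack = n * V_cell = 6 * 3.621 = 21.726 V

21.726 V


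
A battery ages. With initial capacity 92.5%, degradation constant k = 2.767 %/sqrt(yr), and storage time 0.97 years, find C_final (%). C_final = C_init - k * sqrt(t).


Step 1: sqrt(0.97 yr) = 0.98489
Step 2: drop = 2.767 * 0.98489 = 2.7252
Step 3: C_final = 92.5 - 2.7252 = 89.77%

89.77%


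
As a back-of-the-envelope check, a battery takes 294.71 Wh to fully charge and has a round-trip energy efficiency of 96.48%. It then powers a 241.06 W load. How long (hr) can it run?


Step 1: E_discharge = eta/100 * E_charge = 96.48/100 * 294.71 = 284.34 Wh
Step 2: t = E_discharge / P = 284.34 / 241.06 = 1.180 hr

1.180 hr


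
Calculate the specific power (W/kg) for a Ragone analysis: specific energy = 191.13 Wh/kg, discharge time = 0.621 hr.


Specific power = 191.13 Wh/kg / 0.621 hr = 307.8 W/kg

307.8 W/kg


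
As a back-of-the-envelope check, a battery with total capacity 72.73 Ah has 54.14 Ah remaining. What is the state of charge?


SOC% = 54.14 / 72.73 * 100 = 74.44%

74.44%


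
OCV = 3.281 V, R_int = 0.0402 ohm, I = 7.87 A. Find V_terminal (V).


IR drop = 7.87 * 0.0402 = 0.31637 V
V = 3.281 - 0.31637 = 2.965 V

2.965 V


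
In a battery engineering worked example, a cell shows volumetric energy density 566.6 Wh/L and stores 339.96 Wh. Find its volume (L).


V = E / ED = 339.96 / 566.6 = 0.6000 L

0.6000 L


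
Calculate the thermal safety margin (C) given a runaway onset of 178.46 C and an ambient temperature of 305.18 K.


Convert: T_ambient = 305.18 K = 32.03 C
margin = 178.46 - 32.03 = 146.43 C

146.43 C


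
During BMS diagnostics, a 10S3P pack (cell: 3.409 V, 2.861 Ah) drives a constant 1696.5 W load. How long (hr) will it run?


Step 1: E_pack = Ns * V_cell * Np * C_cell = 10 * 3.409 * 3 * 2.861 = 292.59 Wh
Step 2: t = E_pack / P = 292.59 / 1696.5 = 0.1725 hr

0.1725 hr


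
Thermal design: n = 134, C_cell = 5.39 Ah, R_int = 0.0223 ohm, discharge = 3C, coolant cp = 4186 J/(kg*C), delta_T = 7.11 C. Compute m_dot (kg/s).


Step 1: I = 3 * 5.39 = 16.17 A
Step 2: Q_cell = I^2 * R = 16.17^2 * 0.0223 = 5.8308 W
Step 3: Q_total = 134 * 5.8308 = 781.33 W
Step 4: m_dot = Q_total / (cp * dT) = 781.33 / (4186 * 7.11) = 0.02625 kg/s

0.02625 kg/s


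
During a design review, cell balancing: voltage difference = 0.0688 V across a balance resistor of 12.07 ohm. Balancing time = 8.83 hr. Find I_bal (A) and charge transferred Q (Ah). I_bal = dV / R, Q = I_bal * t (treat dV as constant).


I_bal = dV / R = 0.0688 / 12.07 = 0.0057001 A
Q = I_bal * t = 0.0057001 * 8.83 = 0.05033 Ah

I=0.0057001 A, Q=0.05033 Ah


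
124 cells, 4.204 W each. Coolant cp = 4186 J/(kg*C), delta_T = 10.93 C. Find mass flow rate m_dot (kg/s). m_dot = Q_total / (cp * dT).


Q_total = 124 * 4.204 = 521.3 W
m_dot = Q_total / (cp * dT) = 521.3 / (4186 * 10.93) = 0.01139 kg/s

0.01139 kg/s


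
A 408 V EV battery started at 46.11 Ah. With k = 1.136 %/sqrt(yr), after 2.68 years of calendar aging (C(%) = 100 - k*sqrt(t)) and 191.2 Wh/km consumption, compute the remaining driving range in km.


Step 1: capacity retention = 100 - 1.136 * sqrt(2.68) = 100 - 1.136 * 1.6371 = 98.14%
Step 2: C_now = 46.11 * 98.14/100 = 45.252 Ah
Step 3: E_pack = V * C_now = 408 * 45.252 = 18463 Wh
Step 4: range = E_pack / consumption = 18463 / 191.2 = 96.56 km

96.56 km


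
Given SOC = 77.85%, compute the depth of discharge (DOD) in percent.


Complement of SOC: DOD = 100% - 77.85% = 22.15%

22.15%


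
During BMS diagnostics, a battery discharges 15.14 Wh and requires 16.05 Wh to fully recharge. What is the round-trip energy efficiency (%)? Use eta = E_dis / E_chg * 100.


eta_e = E_dis / E_chg * 100 = 15.14 / 16.05 * 100 = 94.33%

94.33%


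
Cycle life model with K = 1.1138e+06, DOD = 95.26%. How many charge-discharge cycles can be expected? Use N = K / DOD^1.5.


Step 1: DOD^1.5 = 95.26^1.5 = 929.75
Step 2: N = 1.1138e+06 / 929.75 = 1198 cycles

1198 cycles


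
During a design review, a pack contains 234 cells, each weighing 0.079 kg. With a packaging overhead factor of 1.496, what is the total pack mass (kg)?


Cell mass sum = 234 * 0.079 = 18.486 kg
With overhead 1.496: m_pack = 18.486 * 1.496 = 27.66 kg

27.66 kg


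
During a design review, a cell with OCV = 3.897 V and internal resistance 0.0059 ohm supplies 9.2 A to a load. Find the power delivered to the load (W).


Step 1: V_terminal = OCV - I*R = 3.897 - 9.2 * 0.0059 = 3.8427 V
Step 2: P_out = V_terminal * I = 3.8427 * 9.2 = 35.35 W

35.35 W


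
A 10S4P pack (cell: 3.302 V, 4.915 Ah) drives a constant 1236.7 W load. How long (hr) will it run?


Step 1: E_pack = Ns * V_cell * Np * C_cell = 10 * 3.302 * 4 * 4.915 = 649.17 Wh
Step 2: t = E_pack / P = 649.17 / 1236.7 = 0.5249 hr

0.5249 hr


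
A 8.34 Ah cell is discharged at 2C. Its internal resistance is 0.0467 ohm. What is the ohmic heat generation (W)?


Step 1: I = C_rate * capacity = 2 * 8.34 = 16.68 A
Step 2: Q = I^2 * R = 16.68^2 * 0.0467 = 278.22 * 0.0467 = 12.99 W

12.99 W


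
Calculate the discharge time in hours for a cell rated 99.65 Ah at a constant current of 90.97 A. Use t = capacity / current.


Runtime = 99.65 Ah / 90.97 A = 1.095 hr

1.095 hr


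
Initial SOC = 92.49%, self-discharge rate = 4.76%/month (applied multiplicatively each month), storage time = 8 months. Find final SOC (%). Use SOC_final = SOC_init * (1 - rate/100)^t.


Monthly retention factor = 1 - 4.76/100 = 0.9524
Over 8 months: factor^8 = 0.67695
SOC_final = 92.49 * 0.67695 = 62.61%

62.61%


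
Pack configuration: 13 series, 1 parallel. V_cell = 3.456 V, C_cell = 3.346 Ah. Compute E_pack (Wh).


E = Ns * Vcell * Np * Ccell = 13 * 3.456 * 1 * 3.346 = 150.3 Wh

150.3 Wh


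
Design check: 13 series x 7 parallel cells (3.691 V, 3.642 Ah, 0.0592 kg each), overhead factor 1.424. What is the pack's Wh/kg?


Step 1: V_pack = 13 * 3.691 = 47.983 V
Step 2: C_pack = 7 * 3.642 = 25.494 Ah
Step 3: E_pack = V_pack * C_pack = 47.983 * 25.494 = 1223.3 Wh
Step 4: m_pack = 13 * 7 * 0.0592 * 1.424 = 7.6714 kg
Step 5: ED = E_pack / m_pack = 1223.3 / 7.6714 = 159.5 Wh/kg

159.5 Wh/kg


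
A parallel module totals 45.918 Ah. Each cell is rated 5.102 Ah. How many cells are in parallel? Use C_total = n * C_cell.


n = C_total / C_cell = 45.918 / 5.102 = 9

9


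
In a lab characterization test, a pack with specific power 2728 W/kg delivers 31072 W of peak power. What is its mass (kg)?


m = P / SP = 31072 / 2728 = 11.39 kg

11.39 kg


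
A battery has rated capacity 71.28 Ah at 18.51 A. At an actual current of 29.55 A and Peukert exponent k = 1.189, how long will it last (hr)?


t_rated = C / I_rated = 71.28 / 18.51 = 3.8509 hr
(I_rated/I)^k = (0.6264)^1.189 = 0.5734
t = t_rated * (I_rated/I)^k = 3.8509 * 0.5734 = 2.208 hr

2.208 hr


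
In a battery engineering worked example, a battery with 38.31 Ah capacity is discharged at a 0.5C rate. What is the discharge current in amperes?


At 0.5C: I = 0.5 * 38.31 Ah = 19.155 A

19.155 A


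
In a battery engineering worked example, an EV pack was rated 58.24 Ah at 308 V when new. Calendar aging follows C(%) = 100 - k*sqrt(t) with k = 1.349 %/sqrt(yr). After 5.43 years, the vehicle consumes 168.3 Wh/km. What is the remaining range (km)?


Step 1: capacity retention = 100 - 1.349 * sqrt(5.43) = 100 - 1.349 * 2.3302 = 96.857%
Step 2: C_now = 58.24 * 96.857/100 = 56.41 Ah
Step 3: E_pack = V * C_now = 308 * 56.41 = 17374 Wh
Step 4: range = E_pack / consumption = 17374 / 168.3 = 103.2 km

103.2 km


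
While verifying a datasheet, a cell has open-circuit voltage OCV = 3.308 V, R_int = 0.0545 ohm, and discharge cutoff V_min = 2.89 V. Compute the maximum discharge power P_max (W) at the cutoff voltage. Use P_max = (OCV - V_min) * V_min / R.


dV = OCV - V_min = 0.418 V (so I_max = dV / R)
P_max = dV * V_min / R = 0.418 * 2.89 / 0.0545 = 22.17 W

22.17 W


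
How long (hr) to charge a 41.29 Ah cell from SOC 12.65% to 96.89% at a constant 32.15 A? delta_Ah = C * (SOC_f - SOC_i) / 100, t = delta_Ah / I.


Step 1: dSOC = 96.89% - 12.65% = 84.24%
Step 2: delta_Ah = 41.29 * 84.24 / 100 = 34.783 Ah
Step 3: t = 34.783 / 32.15 = 1.082 hr

1.082 hr


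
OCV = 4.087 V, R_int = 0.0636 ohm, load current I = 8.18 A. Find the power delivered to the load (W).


Step 1: V_terminal = OCV - I*R = 4.087 - 8.18 * 0.0636 = 3.5668 V
Step 2: P_out = V_terminal * I = 3.5668 * 8.18 = 29.18 W

29.18 W


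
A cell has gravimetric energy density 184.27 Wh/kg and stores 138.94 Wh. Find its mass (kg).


m = E / ED = 138.94 / 184.27 = 0.7540 kg

0.7540 kg


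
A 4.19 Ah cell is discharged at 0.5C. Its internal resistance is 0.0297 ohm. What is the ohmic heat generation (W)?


Step 1: I = C_rate * capacity = 0.5 * 4.19 = 2.095 A
Step 2: Q = I^2 * R = 2.095^2 * 0.0297 = 4.389 * 0.0297 = 0.1304 W

0.1304 W


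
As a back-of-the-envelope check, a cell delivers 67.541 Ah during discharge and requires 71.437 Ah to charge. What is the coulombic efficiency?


Coulombic efficiency = 67.541/71.437 * 100% = 94.55%

94.55%


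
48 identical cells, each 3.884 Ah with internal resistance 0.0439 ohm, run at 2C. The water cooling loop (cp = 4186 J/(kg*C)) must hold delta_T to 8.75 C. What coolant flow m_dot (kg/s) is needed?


Step 1: I = 2 * 3.884 = 7.768 A
Step 2: Q_cell = I^2 * R = 7.768^2 * 0.0439 = 2.649 W
Step 3: Q_total = 48 * 2.649 = 127.15 W
Step 4: m_dot = Q_total / (cp * dT) = 127.15 / (4186 * 8.75) = 0.003471 kg/s

0.003471 kg/s


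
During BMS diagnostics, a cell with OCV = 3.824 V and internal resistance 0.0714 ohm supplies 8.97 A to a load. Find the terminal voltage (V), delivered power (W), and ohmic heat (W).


Step 1: V_terminal = OCV - I*R = 3.824 - 8.97 * 0.0714 = 3.1835 V
Step 2: P_out = V_terminal * I = 3.1835 * 8.97 = 28.56 W
Step 3: Q = I^2 * R = 8.97^2 * 0.0714 = 5.745 W

V=3.1835 V, P=28.56 W, Q=5.745 W


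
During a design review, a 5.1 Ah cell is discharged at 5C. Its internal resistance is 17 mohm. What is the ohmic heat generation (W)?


Convert: R = 17 mohm = 0.017 ohm
Step 1: I = C_rate * capacity = 5 * 5.1 = 25.5 A
Step 2: Q = I^2 * R = 25.5^2 * 0.017 = 650.25 * 0.017 = 11.05 W

11.05 W


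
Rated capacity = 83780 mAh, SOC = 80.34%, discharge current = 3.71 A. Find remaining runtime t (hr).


Convert: C_total = 83780 mAh = 83.78 Ah
Step 1: remaining = SOC/100 * C_total = 80.34/100 * 83.78 = 67.309 Ah
Step 2: t = remaining / I = 67.309 / 3.71 = 18.14 hr

18.14 hr


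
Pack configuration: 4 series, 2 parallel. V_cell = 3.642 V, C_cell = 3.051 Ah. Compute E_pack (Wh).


E = Ns * Vcell * Np * Ccell = 4 * 3.642 * 2 * 3.051 = 88.89 Wh

88.89 Wh


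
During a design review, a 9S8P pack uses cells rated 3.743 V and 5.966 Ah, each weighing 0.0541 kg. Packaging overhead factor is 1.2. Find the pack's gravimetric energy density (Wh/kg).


Step 1: V_pack = 9 * 3.743 = 33.687 V
Step 2: C_pack = 8 * 5.966 = 47.728 Ah
Step 3: E_pack = V_pack * C_pack = 33.687 * 47.728 = 1607.8 Wh
Step 4: m_pack = 9 * 8 * 0.0541 * 1.2 = 4.6742 kg
Step 5: ED = E_pack / m_pack = 1607.8 / 4.6742 = 344.0 Wh/kg

344.0 Wh/kg


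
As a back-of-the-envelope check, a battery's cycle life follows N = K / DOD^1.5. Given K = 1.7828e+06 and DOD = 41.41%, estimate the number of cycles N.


DOD^1.5 = 266.48
N = K / DOD^1.5 = 1.7828e+06 / 266.48 = 6690

6690 cycles


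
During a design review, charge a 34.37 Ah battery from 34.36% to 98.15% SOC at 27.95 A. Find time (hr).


Step 1: dSOC = 98.15% - 34.36% = 63.79%
Step 2: delta_Ah = 34.37 * 63.79 / 100 = 21.925 Ah
Step 3: t = 21.925 / 27.95 = 0.7844 hr

0.7844 hr


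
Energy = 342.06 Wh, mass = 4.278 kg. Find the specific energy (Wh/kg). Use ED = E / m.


Specific energy = 342.06 Wh / 4.278 kg = 79.96 Wh/kg

79.96 Wh/kg


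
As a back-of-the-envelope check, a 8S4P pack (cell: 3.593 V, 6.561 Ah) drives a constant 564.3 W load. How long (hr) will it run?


Step 1: E_pack = Ns * V_cell * Np * C_cell = 8 * 3.593 * 4 * 6.561 = 754.36 Wh
Step 2: t = E_pack / P = 754.36 / 564.3 = 1.337 hr

1.337 hr


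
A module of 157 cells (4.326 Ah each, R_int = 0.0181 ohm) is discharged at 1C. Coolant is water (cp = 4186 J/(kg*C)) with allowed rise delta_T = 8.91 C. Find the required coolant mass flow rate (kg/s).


Step 1: I = 1 * 4.326 = 4.326 A
Step 2: Q_cell = I^2 * R = 4.326^2 * 0.0181 = 0.33873 W
Step 3: Q_total = 157 * 0.33873 = 53.181 W
Step 4: m_dot = Q_total / (cp * dT) = 53.181 / (4186 * 8.91) = 0.001426 kg/s

0.001426 kg/s


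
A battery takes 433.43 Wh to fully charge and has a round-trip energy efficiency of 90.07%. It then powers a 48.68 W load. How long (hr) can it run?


Step 1: E_discharge = eta/100 * E_charge = 90.07/100 * 433.43 = 390.39 Wh
Step 2: t = E_discharge / P = 390.39 / 48.68 = 8.020 hr

8.020 hr


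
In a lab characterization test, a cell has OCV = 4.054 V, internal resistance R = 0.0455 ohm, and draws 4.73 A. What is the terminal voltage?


V = OCV - I*R = 4.054 - 4.73 * 0.0455 = 3.839 V

3.839 V


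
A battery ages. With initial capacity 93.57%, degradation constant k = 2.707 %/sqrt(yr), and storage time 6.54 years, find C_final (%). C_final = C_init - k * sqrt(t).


sqrt(t) = sqrt(6.54) = 2.5573
C_final = 93.57 - 2.707 * 2.5573 = 86.65%

86.65%


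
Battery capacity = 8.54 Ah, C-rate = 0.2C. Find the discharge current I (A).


At 0.2C: I = 0.2 * 8.54 Ah = 1.708 A

1.708 A


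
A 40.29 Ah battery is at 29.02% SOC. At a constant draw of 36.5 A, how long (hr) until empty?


Step 1: remaining = SOC/100 * C_total = 29.02/100 * 40.29 = 11.692 Ah
Step 2: t = remaining / I = 11.692 / 36.5 = 0.3203 hr

0.3203 hr


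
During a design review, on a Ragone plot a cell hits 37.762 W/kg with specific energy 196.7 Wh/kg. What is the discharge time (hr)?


t = E / P = 196.7 / 37.762 = 5.209 hr

5.209 hr


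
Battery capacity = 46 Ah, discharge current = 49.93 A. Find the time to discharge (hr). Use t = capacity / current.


Runtime = 46 Ah / 49.93 A = 0.9213 hr

0.9213 hr


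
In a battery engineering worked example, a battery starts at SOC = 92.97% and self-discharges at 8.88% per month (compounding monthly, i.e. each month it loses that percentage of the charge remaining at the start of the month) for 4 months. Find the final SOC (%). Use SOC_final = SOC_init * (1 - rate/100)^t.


decay = (1 - 8.88/100)^4 = 0.68937
SOC_final = 92.97 * 0.68937 = 64.09%

64.09%


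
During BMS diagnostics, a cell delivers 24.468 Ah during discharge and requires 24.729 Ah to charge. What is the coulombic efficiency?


Coulombic efficiency = 24.468/24.729 * 100% = 98.94%

98.94%


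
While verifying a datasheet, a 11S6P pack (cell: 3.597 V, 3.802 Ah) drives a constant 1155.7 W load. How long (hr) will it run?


Step 1: E_pack = Ns * V_cell * Np * C_cell = 11 * 3.597 * 6 * 3.802 = 902.6 Wh
Step 2: t = E_pack / P = 902.6 / 1155.7 = 0.7810 hr

0.7810 hr


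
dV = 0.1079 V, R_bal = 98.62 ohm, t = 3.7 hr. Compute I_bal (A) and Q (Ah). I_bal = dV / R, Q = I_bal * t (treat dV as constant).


I_bal = dV / R = 0.1079 / 98.62 = 0.0010941 A
Q = I_bal * t = 0.0010941 * 3.7 = 0.004048 Ah

I=0.0010941 A, Q=0.004048 Ah


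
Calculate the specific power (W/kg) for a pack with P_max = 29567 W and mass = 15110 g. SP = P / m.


Convert: m = 15110 g = 15.11 kg
Specific power = 29567 W / 15.11 kg = 1957 W/kg

1957 W/kg


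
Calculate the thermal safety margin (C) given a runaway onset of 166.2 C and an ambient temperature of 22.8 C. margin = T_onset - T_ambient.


Safety margin = 166.2 C - 22.8 C = 143.4 C

143.4 C


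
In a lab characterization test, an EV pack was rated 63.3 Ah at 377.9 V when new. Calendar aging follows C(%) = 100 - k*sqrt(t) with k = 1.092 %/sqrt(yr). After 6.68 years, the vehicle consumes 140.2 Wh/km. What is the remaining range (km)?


Step 1: capacity retention = 100 - 1.092 * sqrt(6.68) = 100 - 1.092 * 2.5846 = 97.178%
Step 2: C_now = 63.3 * 97.178/100 = 61.514 Ah
Step 3: E_pack = V * C_now = 377.9 * 61.514 = 23246 Wh
Step 4: range = E_pack / consumption = 23246 / 140.2 = 165.8 km

165.8 km


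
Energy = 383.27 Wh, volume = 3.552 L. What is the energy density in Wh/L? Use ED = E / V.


ED = E / V = 383.27 / 3.552 = 107.9 Wh/L

107.9 Wh/L


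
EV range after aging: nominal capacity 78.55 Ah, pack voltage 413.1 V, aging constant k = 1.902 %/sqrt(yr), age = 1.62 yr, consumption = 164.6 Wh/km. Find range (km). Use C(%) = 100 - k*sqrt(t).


Step 1: capacity retention = 100 - 1.902 * sqrt(1.62) = 100 - 1.902 * 1.2728 = 97.579%
Step 2: C_now = 78.55 * 97.579/100 = 76.648 Ah
Step 3: E_pack = V * C_now = 413.1 * 76.648 = 31663 Wh
Step 4: range = E_pack / consumption = 31663 / 164.6 = 192.4 km

192.4 km


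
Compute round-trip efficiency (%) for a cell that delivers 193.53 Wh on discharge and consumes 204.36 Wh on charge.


Round-trip efficiency = 193.53/204.36 * 100% = 94.70%

94.70%


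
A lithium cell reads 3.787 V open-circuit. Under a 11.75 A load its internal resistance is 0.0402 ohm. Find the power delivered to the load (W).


Step 1: V_terminal = OCV - I*R = 3.787 - 11.75 * 0.0402 = 3.3147 V
Step 2: P_out = V_terminal * I = 3.3147 * 11.75 = 38.95 W

38.95 W


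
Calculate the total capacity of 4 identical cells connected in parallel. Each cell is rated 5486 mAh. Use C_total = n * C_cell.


Convert: C_cell = 5486 mAh = 5.486 Ah
C_total = 4 * 5.486 = 21.944 Ah

21.944 Ah


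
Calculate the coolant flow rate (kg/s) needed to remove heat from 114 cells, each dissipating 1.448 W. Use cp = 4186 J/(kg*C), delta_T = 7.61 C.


Step 1: Total heat Q = 114 * 1.448 W = 165.07 W
Step 2: denom = cp * dT = 4186 * 7.61 = 31855
Step 3: m_dot = 165.07 / 31855 = 0.005182 kg/s

0.005182 kg/s


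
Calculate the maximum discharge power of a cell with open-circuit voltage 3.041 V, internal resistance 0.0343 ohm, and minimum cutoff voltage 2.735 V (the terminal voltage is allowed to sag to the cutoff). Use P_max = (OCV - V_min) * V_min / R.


dV = OCV - V_min = 0.306 V (so I_max = dV / R)
P_max = dV * V_min / R = 0.306 * 2.735 / 0.0343 = 24.40 W

24.40 W


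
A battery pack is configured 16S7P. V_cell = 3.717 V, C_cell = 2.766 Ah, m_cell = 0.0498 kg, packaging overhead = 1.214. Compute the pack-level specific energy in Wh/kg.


Step 1: V_pack = 16 * 3.717 = 59.472 V
Step 2: C_pack = 7 * 2.766 = 19.362 Ah
Step 3: E_pack = V_pack * C_pack = 59.472 * 19.362 = 1151.5 Wh
Step 4: m_pack = 16 * 7 * 0.0498 * 1.214 = 6.7712 kg
Step 5: ED = E_pack / m_pack = 1151.5 / 6.7712 = 170.1 Wh/kg

170.1 Wh/kg


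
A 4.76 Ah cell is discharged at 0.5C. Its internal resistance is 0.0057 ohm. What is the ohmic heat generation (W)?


Step 1: I = C_rate * capacity = 0.5 * 4.76 = 2.38 A
Step 2: Q = I^2 * R = 2.38^2 * 0.0057 = 5.6644 * 0.0057 = 0.03229 W

0.03229 W


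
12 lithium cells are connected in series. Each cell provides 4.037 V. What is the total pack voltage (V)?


Series voltages add: 12 * 4.037 V = 48.444 V

48.444 V


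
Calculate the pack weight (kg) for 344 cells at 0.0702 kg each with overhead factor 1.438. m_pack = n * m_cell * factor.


Cell mass sum = 344 * 0.0702 = 24.149 kg
With overhead 1.438: m_pack = 24.149 * 1.438 = 34.73 kg

34.73 kg


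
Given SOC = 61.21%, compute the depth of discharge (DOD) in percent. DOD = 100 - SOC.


Complement of SOC: DOD = 100% - 61.21% = 38.79%

38.79%


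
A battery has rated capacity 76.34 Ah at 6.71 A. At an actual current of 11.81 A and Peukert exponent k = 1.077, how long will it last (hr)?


t_rated = C / I_rated = 76.34 / 6.71 = 11.377 hr
(I_rated/I)^k = (0.56816)^1.077 = 0.54396
t = t_rated * (I_rated/I)^k = 11.377 * 0.54396 = 6.189 hr

6.189 hr


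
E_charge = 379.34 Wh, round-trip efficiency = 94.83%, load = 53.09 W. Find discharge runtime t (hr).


Step 1: E_discharge = eta/100 * E_charge = 94.83/100 * 379.34 = 359.73 Wh
Step 2: t = E_discharge / P = 359.73 / 53.09 = 6.776 hr

6.776 hr


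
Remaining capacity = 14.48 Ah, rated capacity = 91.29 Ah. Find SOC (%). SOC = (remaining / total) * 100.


SOC% = 14.48 / 91.29 * 100 = 15.86%

15.86%


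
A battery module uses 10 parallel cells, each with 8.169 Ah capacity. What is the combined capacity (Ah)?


C_total = 10 * 8.169 = 81.69 Ah

81.69 Ah


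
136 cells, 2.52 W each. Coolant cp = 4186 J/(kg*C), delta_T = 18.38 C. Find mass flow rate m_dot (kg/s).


Q_total = 136 * 2.52 = 342.72 W
m_dot = Q_total / (cp * dT) = 342.72 / (4186 * 18.38) = 0.004454 kg/s

0.004454 kg/s


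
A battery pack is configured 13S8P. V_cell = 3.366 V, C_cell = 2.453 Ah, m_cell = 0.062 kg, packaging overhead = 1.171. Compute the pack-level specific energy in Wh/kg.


Step 1: V_pack = 13 * 3.366 = 43.758 V
Step 2: C_pack = 8 * 2.453 = 19.624 Ah
Step 3: E_pack = V_pack * C_pack = 43.758 * 19.624 = 858.71 Wh
Step 4: m_pack = 13 * 8 * 0.062 * 1.171 = 7.5506 kg
Step 5: ED = E_pack / m_pack = 858.71 / 7.5506 = 113.7 Wh/kg

113.7 Wh/kg


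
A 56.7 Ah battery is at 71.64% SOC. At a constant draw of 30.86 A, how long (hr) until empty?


Step 1: remaining = SOC/100 * C_total = 71.64/100 * 56.7 = 40.62 Ah
Step 2: t = remaining / I = 40.62 / 30.86 = 1.316 hr

1.316 hr


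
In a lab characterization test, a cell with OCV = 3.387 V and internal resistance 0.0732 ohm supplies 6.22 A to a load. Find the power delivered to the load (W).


Step 1: V_terminal = OCV - I*R = 3.387 - 6.22 * 0.0732 = 2.9317 V
Step 2: P_out = V_terminal * I = 2.9317 * 6.22 = 18.24 W

18.24 W


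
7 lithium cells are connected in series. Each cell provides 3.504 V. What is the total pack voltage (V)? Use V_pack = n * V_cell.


V_pack = n * V_cell = 7 * 3.504 = 24.528 V

24.528 V


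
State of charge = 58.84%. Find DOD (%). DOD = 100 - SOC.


DOD = 100 - SOC = 100 - 58.84 = 41.16%

41.16%


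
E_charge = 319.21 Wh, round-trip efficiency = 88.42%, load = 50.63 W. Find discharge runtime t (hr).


Step 1: E_discharge = eta/100 * E_charge = 88.42/100 * 319.21 = 282.25 Wh
Step 2: t = E_discharge / P = 282.25 / 50.63 = 5.575 hr

5.575 hr


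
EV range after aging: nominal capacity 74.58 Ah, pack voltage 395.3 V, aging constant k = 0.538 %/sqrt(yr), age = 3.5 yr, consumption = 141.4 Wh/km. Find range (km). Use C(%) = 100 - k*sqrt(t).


Step 1: capacity retention = 100 - 0.538 * sqrt(3.5) = 100 - 0.538 * 1.8708 = 98.994%
Step 2: C_now = 74.58 * 98.994/100 = 73.83 Ah
Step 3: E_pack = V * C_now = 395.3 * 73.83 = 29185 Wh
Step 4: range = E_pack / consumption = 29185 / 141.4 = 206.4 km

206.4 km


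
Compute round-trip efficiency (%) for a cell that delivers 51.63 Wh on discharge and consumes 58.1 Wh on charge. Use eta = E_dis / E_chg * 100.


Round-trip efficiency = 51.63/58.1 * 100% = 88.86%

88.86%


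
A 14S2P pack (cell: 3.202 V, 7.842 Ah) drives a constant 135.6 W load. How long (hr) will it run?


Step 1: E_pack = Ns * V_cell * Np * C_cell = 14 * 3.202 * 2 * 7.842 = 703.08 Wh
Step 2: t = E_pack / P = 703.08 / 135.6 = 5.185 hr

5.185 hr
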